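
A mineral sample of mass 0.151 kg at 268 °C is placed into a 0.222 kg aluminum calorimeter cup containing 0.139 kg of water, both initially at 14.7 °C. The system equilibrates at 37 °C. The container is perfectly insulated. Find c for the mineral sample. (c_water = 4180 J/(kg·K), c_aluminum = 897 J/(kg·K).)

c ≈ 499 J/(kg·K)

Conservation of energy gives ΣQ = 0:
0.151·c·(37 − 268) + 0.139·4180·(37 − 14.7) + 0.222·897·(37 − 14.7) = 0
-34.88 c = -17397
c = -17397/-34.88 ≈ 498.8 J/(kg·K)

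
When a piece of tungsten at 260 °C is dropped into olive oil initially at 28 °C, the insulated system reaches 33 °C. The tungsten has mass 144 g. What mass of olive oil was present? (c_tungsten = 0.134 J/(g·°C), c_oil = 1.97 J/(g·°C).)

m ≈ 445 g

Heat lost by the tungsten = heat gained by the oil:
144×0.134×(260 − 33) = m×1.97×(33 − 28)
9.85 m = 4380.2  ⇒  m ≈ 444.7 g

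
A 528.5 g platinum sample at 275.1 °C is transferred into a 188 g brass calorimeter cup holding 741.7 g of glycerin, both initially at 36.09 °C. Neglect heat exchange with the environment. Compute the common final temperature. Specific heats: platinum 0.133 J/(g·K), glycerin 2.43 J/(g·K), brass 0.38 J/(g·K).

T_f ≈ 44.7 °C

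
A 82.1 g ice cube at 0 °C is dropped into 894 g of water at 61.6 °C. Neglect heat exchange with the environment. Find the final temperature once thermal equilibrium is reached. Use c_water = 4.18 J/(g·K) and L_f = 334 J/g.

T_f ≈ 49.7 °C

Setting the total heat transfer to zero:
latent heat to melt: 82.1·334 = 27421; warm the meltwater: 343.18 T; water cools: 894·4.18·(T − 61.6) = 3736.9(T − 61.6)
4080.1 T = 230194 − 27421 = 202773
T ≈ 49.70 °C. Since T > 0 °C, the all-ice-melts assumption holds.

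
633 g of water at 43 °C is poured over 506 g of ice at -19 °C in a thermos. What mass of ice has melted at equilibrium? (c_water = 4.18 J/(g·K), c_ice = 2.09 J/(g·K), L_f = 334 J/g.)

m_melted ≈ 280 g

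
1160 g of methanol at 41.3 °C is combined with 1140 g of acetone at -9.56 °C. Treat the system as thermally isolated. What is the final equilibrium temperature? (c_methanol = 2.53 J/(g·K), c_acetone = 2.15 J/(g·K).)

|Q_methanol| = |Q_acetone|:
1160*2.53*(41.3 − T) = 1140*2.15*(T − (-9.56))
2934.8(41.3 − T) = 2451(T − (-9.56))
5385.8 T = 97776  ⇒  T ≈ 18.15 °C

T_f ≈ 18.2 °C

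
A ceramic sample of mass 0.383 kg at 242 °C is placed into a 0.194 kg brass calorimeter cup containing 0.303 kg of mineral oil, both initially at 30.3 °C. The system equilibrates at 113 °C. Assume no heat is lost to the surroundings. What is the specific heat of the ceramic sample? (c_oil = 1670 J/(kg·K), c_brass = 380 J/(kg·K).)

Conservation of energy gives ΣQ = 0:
0.383·c·(113 − 242) + 0.303·1670·(113 − 30.3) + 0.194·380·(113 − 30.3) = 0
-49.41 c = -47944
c = -47944/-49.41 ≈ 970.4 J/(kg·K)

c ≈ 970 J/(kg·K)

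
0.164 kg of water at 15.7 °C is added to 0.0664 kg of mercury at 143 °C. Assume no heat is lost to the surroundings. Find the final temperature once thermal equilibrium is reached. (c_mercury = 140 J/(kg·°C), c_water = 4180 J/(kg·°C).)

T_f ≈ 17.4 °C

Let T be the final temperature. ΣQ_i = 0:
0.0664·140·(T − 143) + 0.164·4180·(T − 15.7) = 0
9.296(T − 143) + 685.52(T − 15.7) = 0
694.82 T = 12092
T = 12092/694.82 ≈ 17.40 °C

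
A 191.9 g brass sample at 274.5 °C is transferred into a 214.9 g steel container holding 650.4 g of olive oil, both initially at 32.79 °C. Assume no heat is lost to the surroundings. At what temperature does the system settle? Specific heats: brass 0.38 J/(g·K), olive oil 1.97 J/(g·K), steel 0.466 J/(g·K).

T_f ≈ 44.9 °C

Conservation of energy gives ΣQ = 0:
191.9×0.38×(T − 274.5) + 650.4×1.97×(T − 32.79) + 214.9×0.466×(T − 32.79) = 0
72.92(T − 274.5) + 1281.3(T − 32.79) + 100.14(T − 32.79) = 0
1454.4 T = 65314
T ≈ 44.91 °C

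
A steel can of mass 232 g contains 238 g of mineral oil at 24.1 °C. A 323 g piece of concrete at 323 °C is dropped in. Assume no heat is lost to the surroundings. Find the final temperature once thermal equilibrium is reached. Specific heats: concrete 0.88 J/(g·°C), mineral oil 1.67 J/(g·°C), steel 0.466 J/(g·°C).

T_f ≈ 131.7 °C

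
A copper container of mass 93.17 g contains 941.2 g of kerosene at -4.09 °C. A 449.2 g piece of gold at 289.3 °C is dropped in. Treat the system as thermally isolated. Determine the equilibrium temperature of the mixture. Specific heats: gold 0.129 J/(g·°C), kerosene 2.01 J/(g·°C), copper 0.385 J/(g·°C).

With ΣQ=0 the equilibrium temperature is the m·c-weighted mean:
T_f = (57.95*289.3 + 1891.8*(-4.09) + 35.87*(-4.09)) / (57.95 + 1891.8 + 35.87)
    = 8879.8 / 1985.6 ≈ 4.47 °C

T_f ≈ 4.5 °C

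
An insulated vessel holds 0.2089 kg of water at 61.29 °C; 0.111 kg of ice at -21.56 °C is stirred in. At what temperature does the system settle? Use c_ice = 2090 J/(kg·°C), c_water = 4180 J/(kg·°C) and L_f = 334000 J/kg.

T_f ≈ 8.6 °C

Sum of m c ΔT and latent-heat terms is zero:
ice -21.56→0 °C: 0.111×2090×21.56 = 5001.7; fusion: m_ice L_f = 0.111×334000 = 37074; meltwater 0→T: 0.111×4180×T = 463.98 T; water cools: 0.2089×4180×(T − 61.29) = 873.2(T − 61.29)
1337.2 T = 53519 − 42076 = 11443
T ≈ 8.56 °C. Since T > 0 °C, the all-ice-melts assumption holds.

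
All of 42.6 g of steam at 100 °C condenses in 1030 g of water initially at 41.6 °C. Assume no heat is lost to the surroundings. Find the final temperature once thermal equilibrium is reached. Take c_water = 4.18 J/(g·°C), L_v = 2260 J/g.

Energy conservation, ΣQ = 0:
condense steam: −42.6·2260 = −96276; condensate cools 100→T: 42.6·4.18·(T − 100) = 178.07(T − 100); water warms: 1030·4.18·(T − 41.6) = 4305.4(T − 41.6)
4483.5 T = 96276 + 17807 + 179105 = 293187
T ≈ 65.39 °C — below 100 °C, confirming all the steam condensed.

T_f ≈ 65.4 °C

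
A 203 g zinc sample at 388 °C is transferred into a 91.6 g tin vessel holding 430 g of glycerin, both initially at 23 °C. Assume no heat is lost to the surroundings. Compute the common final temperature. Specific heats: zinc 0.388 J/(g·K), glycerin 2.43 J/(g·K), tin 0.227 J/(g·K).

Setting the total heat transfer to zero:
203·0.388·(T − 388) + 430·2.43·(T − 23) + 91.6·0.227·(T − 23) = 0
78.76(T − 388) + 1044.9(T − 23) + 20.79(T − 23) = 0
(78.76 + 1044.9 + 20.79) T = 78.76·388 + 1044.9·23 + 20.79·23
T = 55071 / 1144.5 = 48.1 °C

T_f ≈ 48.1 °C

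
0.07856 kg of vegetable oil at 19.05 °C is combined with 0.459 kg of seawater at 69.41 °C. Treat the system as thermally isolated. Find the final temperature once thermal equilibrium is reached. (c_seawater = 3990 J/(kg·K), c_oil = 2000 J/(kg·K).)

Energy conservation, ΣQ = 0:
0.459*3990*(T − 69.41) + 0.07856*2000*(T − 19.05) = 0
1831.4(T − 69.41) + 157.12(T − 19.05) = 0
1988.5 T = 130111
T = 130111 / 1988.5 = 65.4 °C

T_f ≈ 65.4 °C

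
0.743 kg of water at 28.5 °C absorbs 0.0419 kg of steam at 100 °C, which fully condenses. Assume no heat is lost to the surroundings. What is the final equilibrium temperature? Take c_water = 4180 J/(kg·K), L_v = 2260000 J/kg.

Setting the total heat transfer to zero:
latent heat released on condensation: 0.0419×2260000 = 94694
  condensed water 100 °C→T: 175.14(T − 100)
  water warms: 0.743×4180×(T − 28.5) = 3105.7(T − 28.5)
3280.9 T = 94694 + 17514 + 88514 = 200722
T ≈ 61.18 °C — below 100 °C, confirming all the steam condensed.

T_f ≈ 61.2 °C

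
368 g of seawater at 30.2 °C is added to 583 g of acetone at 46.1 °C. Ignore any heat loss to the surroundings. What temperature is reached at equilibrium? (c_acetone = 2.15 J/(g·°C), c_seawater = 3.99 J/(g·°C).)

Heat lost by the acetone equals heat gained by the seawater:
583×2.15×(46.1 − T) = 368×3.99×(T − 30.2)
1253.5(46.1 − T) = 1468.3(T − 30.2)
2721.8 T = 102127  ⇒  T ≈ 37.52 °C

T_f ≈ 37.5 °C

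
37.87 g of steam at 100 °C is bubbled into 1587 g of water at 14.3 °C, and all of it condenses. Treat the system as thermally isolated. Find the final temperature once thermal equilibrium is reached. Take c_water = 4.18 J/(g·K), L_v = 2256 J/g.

T_f ≈ 28.9 °C

Net heat exchanged in the isolated system is zero:
condense steam: −37.87·2256 = −85435; condensate cools 100→T: 37.87·4.18·(T − 100) = 158.3(T − 100); original water: 6633.7(T − 14.3)
6792 T = 85435 + 15830 + 94861 = 196126
T ≈ 28.88 °C, under the boiling point, so the assumption holds.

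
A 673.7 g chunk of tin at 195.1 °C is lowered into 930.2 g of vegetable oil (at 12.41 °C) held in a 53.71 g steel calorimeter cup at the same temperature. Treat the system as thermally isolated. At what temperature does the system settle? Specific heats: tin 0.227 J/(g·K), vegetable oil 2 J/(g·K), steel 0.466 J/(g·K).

With ΣQ=0 the equilibrium temperature is the m·c-weighted mean:
T_f = (152.93·195.1 + 1860.4·12.41 + 25.03·12.41) / (152.93 + 1860.4 + 25.03)
    = 53235 / 2038.4 ≈ 26.12 °C

T_f ≈ 26.1 °C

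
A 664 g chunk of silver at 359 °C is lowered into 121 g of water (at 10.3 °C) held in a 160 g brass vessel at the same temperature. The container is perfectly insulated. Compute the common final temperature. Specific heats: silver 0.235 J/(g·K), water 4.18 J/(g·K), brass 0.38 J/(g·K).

T_f ≈ 85.6 °C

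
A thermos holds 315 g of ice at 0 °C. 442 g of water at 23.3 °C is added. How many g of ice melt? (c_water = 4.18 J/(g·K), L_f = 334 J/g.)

m_melted ≈ 129 g

Cooling the water to 0 °C releases 442×4.18×23.3 = 43048 J.
Melting all 315 g of ice would need 315×334 = 105210 J.
That's not enough to melt it all — equilibrium is at 0 °C with ice remaining.
Mass melted = 43048/334 ≈ 128.9 g.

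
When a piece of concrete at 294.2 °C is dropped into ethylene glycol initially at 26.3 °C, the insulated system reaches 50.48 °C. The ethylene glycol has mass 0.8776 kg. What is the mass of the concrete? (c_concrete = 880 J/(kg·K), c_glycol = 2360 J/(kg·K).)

Heat lost by the concrete = heat gained by the glycol:
m·880·(294.2 − 50.48) = 0.8776·2360·(50.48 − 26.3)
214474 m = 50080  ⇒  m ≈ 0.2335 kg

m ≈ 0.234 kg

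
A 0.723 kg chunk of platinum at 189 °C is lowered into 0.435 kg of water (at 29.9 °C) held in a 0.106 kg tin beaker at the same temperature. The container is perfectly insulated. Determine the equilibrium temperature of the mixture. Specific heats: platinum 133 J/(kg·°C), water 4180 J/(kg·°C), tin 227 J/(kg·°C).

T_f ≈ 37.8 °C

Let T be the final temperature. ΣQ_i = 0:
0.723*133*(T − 189) + 0.435*4180*(T − 29.9) + 0.106*227*(T − 29.9) = 0
96.16(T − 189) + 1818.3(T − 29.9) + 24.06(T − 29.9) = 0
(96.16 + 1818.3 + 24.06) T = 96.16*189 + 1818.3*29.9 + 24.06*29.9
T = 73261/1938.5 ≈ 37.79 °C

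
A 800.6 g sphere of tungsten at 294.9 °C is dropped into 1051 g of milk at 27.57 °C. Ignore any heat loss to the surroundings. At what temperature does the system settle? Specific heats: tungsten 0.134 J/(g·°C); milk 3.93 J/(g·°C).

T_f ≈ 34.3 °C

Setting the total heat transfer to zero:
800.6*0.134*(T − 294.9) + 1051*3.93*(T − 27.57) = 0
107.28(T − 294.9) + 4130.4(T − 27.57) = 0
4237.7 T = 145513
T ≈ 34.34 °C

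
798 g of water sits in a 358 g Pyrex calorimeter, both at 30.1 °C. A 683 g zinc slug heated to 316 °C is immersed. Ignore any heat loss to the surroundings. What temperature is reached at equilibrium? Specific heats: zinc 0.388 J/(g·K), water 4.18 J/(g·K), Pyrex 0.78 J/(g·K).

T_f ≈ 49.6 °C

Taking heat into each body as positive, Σ m c ΔT = 0:
683*0.388*(T − 316) + 798*4.18*(T − 30.1) + 358*0.78*(T − 30.1) = 0
3879.9 T = 192549
T = 192549 / 3879.9 = 49.6 °C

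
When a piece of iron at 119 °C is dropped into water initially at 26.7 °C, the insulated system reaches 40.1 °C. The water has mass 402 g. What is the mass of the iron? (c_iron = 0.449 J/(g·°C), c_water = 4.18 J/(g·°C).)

m ≈ 636 g

Heat lost by the iron = heat gained by the water:
m×0.449×(119 − 40.1) = 402×4.18×(40.1 − 26.7)
35.43 m = 22517  ⇒  m ≈ 635.6 g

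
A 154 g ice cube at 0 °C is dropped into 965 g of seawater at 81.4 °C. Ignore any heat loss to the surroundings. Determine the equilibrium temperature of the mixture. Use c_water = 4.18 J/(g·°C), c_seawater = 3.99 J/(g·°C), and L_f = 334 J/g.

Setting the total heat transfer to zero:
melt ice: 154·334 = 51436
  meltwater 0→T: 154·4.18·T = 643.72 T
  seawater cools: 965·3.99·(T − 81.4) = 3850.4(T − 81.4)
4494.1 T = 313418 − 51436 = 261982
T ≈ 58.30 °C — above 0 °C, consistent with complete melting.

T_f ≈ 58.3 °C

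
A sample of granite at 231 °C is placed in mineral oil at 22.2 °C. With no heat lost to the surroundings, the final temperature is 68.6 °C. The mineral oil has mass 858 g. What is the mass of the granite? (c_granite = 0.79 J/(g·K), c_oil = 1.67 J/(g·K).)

m ≈ 518 g

Heat lost by the granite = heat gained by the oil:
m×0.79×(231 − 68.6) = 858×1.67×(68.6 − 22.2)
128.3 m = 66485  ⇒  m ≈ 518.2 g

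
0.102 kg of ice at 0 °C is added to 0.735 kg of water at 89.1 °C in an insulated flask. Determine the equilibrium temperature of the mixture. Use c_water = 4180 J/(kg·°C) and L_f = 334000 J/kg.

T_f ≈ 68.5 °C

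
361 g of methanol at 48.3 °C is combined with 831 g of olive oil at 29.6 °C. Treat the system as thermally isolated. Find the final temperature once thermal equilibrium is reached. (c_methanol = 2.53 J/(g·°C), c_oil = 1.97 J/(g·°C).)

Set heat shed by the hot body equal to heat absorbed by the cold body:
361×2.53×(48.3 − T) = 831×1.97×(T − 29.6)
913.33(48.3 − T) = 1637.1(T − 29.6)
2550.4 T = 92571  ⇒  T ≈ 36.30 °C

T_f ≈ 36.3 °C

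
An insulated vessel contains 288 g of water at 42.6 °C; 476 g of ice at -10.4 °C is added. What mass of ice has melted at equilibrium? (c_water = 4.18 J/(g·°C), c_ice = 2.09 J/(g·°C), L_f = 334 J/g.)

Cooling the water to 0 °C releases 288×4.18×42.6 = 51284 J.
Warming the ice to 0 °C takes 476×2.09×10.4 = 10346 J, leaving 40937 J for melting.
Melting all 476 g of ice would need 476×334 = 158984 J.
That's not enough to melt it all — equilibrium is at 0 °C with ice remaining.
m_melt = 40937 / L_f = 122.6 g.

m_melted ≈ 123 g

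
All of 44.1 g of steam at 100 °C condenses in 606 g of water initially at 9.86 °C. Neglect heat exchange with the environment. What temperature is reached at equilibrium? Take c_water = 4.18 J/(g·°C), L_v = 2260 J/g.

T_f ≈ 52.7 °C

Energy conservation, ΣQ = 0:
condense steam: −44.1·2260 = −99666; condensed water 100 °C→T: 184.34(T − 100); water warms: 606·4.18·(T − 9.86) = 2533.1(T − 9.86)
2717.4 T = 99666 + 18434 + 24976 = 143076
T ≈ 52.65 °C, under the boiling point, so the assumption holds.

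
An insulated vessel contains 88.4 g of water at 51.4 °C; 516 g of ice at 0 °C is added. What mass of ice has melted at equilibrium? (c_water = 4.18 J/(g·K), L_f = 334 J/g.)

m_melted ≈ 56.9 g

Cooling the water to 0 °C releases 88.4×4.18×51.4 = 18993 J.
Fully melting the ice requires m_ice L_f = 516×334 = 172344 J.
Since 18993 < 172344 J, not all the ice melts; equilibrium is at 0 °C.
m_melt = 18993 / L_f = 56.87 g.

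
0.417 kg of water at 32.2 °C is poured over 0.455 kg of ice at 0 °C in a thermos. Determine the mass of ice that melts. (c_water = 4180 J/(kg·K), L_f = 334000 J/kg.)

Water can give up m c ΔT = 0.417×4180×32.2 = 56127 J before reaching 0 °C.
Melting all 0.455 kg of ice would need 0.455×334000 = 151970 J.
Since 56127 < 151970 J, not all the ice melts; equilibrium is at 0 °C.
Mass melted = 56127/334000 ≈ 0.168 kg.

m_melted ≈ 0.168 kg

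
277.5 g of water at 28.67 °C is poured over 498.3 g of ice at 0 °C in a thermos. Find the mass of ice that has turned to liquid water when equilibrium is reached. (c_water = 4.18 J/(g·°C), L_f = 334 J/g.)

Cooling the water to 0 °C releases 277.5·4.18·28.67 = 33256 J.
Fully melting the ice requires m_ice L_f = 498.3·334 = 166432 J.
33256 J < 166432 J, so only part of the ice melts and the system sits at 0 °C.
Mass melted = 33256/334 ≈ 99.57 g.

m_melted ≈ 99.6 g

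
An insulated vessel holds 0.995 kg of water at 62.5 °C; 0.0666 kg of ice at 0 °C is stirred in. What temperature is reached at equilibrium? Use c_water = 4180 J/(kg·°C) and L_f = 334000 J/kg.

T_f ≈ 53.6 °C

Sum of m c ΔT and latent-heat terms is zero:
melt ice: 0.0666×334000 = 22244; meltwater 0→T: 0.0666×4180×T = 278.39 T; water cools: 0.995×4180×(T − 62.5) = 4159.1(T − 62.5)
4437.5 T = 259944 − 22244 = 237699
T ≈ 53.57 °C — above 0 °C, consistent with complete melting.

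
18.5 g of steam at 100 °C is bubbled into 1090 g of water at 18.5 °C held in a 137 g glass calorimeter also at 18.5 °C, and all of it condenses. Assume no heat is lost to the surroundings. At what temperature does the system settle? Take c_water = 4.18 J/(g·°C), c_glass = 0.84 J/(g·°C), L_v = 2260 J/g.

T_f ≈ 28.6 °C

Conservation of energy gives ΣQ = 0:
condense steam: −18.5×2260 = −41810; condensate cools 100→T: 18.5×4.18×(T − 100) = 77.33(T − 100); original water: 4556.2(T − 18.5); glass cup: 137×0.84×(T − 18.5) = 115.08(T − 18.5)
4748.6 T = 41810 + 7733 + 86419 = 135962
T ≈ 28.63 °C — below 100 °C, confirming all the steam condensed.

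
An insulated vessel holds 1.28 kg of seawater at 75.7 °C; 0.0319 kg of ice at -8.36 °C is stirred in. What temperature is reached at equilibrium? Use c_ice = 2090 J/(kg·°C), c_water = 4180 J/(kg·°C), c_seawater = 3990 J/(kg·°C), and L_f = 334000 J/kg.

Taking heat into each body as positive, Σ m c ΔT = 0:
warm ice to 0 °C: 0.0319·2090·(0 − (-8.36)) = 557.37
  melt ice: 0.0319·334000 = 10655
  meltwater 0→T: 0.0319·4180·T = 133.34 T
  seawater cools: 1.28·3990·(T − 75.7) = 5107.2(T − 75.7)
5240.5 T = 386615 − 11212 = 375403
T ≈ 71.63 °C — above 0 °C, consistent with complete melting.

T_f ≈ 71.6 °C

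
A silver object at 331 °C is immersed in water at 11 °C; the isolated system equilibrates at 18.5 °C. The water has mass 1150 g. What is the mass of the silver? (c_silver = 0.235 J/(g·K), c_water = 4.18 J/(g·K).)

m ≈ 491 g

|Q_silver| = |Q_water|:
m·0.235·(331 − 18.5) = 1150·4.18·(18.5 − 11)
73.44 m = 36052  ⇒  m ≈ 490.9 g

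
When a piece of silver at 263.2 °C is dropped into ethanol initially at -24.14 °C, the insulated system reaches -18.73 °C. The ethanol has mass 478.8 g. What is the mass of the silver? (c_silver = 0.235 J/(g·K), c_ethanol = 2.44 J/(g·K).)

Heat lost by the silver = heat gained by the ethanol:
m·0.235·(263.2 − -18.73) = 478.8·2.44·(-18.73 − (-24.14))
66.25 m = 6320.4  ⇒  m ≈ 95.4 g

m ≈ 95.4 g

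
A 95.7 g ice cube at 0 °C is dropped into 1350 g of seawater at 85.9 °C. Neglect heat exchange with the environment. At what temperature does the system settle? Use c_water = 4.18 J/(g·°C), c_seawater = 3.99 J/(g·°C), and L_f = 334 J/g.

Sum of m c ΔT and latent-heat terms is zero:
fusion: m_ice L_f = 95.7·334 = 31964
  meltwater 0→T: 95.7·4.18·T = 400.03 T
  seawater: 5386.5(T − 85.9)
5786.5 T = 462700 − 31964 = 430737
T ≈ 74.44 °C (positive, so assuming full melt was valid).

T_f ≈ 74.4 °C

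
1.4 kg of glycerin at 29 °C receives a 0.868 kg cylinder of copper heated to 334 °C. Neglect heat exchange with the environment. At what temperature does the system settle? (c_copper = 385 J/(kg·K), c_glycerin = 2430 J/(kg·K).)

T_f ≈ 56.3 °C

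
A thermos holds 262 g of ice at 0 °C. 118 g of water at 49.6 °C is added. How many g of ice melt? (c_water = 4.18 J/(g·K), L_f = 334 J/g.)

m_melted ≈ 73.2 g

Cooling the water to 0 °C releases 118×4.18×49.6 = 24465 J.
Melting all 262 g of ice would need 262×334 = 87508 J.
24465 J < 87508 J, so only part of the ice melts and the system sits at 0 °C.
Mass melted = 24465/334 ≈ 73.25 g.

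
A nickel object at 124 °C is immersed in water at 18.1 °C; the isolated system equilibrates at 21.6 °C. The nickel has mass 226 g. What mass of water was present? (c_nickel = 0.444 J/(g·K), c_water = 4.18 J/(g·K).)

|Q_nickel| = |Q_water|:
226×0.444×(124 − 21.6) = m×4.18×(21.6 − 18.1)
14.63 m = 10275  ⇒  m ≈ 702.3 g

m ≈ 702 g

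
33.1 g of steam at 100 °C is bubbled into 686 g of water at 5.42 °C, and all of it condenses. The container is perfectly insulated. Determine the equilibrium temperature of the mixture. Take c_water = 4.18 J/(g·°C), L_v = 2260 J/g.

T_f ≈ 34.7 °C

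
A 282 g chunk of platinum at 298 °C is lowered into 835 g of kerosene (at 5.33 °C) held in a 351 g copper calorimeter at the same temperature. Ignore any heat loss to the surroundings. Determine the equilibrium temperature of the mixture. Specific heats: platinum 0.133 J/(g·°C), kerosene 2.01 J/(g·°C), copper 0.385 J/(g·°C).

Taking heat into each body as positive, Σ m c ΔT = 0:
282·0.133·(T − 298) + 835·2.01·(T − 5.33) + 351·0.385·(T − 5.33) = 0
1851 T = 20843
T = 20843/1851 ≈ 11.26 °C

T_f ≈ 11.3 °C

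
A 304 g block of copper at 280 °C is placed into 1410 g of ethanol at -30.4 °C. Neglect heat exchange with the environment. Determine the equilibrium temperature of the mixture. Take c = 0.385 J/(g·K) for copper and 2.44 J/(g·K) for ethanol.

Heat lost by the copper equals heat gained by the ethanol:
304×0.385×(280 − T) = 1410×2.44×(T − (-30.4))
117.04(280 − T) = 3440.4(T − (-30.4))
3557.4 T = -71817  ⇒  T ≈ -20.19 °C

T_f ≈ -20.2 °C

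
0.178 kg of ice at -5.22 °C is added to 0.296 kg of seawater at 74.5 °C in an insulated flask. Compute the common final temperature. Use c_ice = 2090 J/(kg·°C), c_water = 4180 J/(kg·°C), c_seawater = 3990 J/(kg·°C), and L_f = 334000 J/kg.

T_f ≈ 13.8 °C

Taking heat into each body as positive, Σ m c ΔT = 0:
ice -5.22→0 °C: 0.178·2090·5.22 = 1941.9
  latent heat to melt: 0.178·334000 = 59452
  meltwater 0→T: 0.178·4180·T = 744.04 T
  seawater: 1181(T − 74.5)
1925.1 T = 87987 − 61394 = 26594
T ≈ 13.81 °C. Since T > 0 °C, the all-ice-melts assumption holds.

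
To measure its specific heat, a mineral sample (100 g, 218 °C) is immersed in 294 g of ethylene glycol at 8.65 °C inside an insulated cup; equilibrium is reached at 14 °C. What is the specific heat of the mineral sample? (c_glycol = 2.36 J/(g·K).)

c ≈ 0.182 J/(g·K)

Net heat exchanged in the isolated system is zero:
100·c·(14 − 218) + 294·2.36·(14 − 8.65) = 0
-20400 c = -3712
c = -3712/-20400 ≈ 0.182 J/(g·K)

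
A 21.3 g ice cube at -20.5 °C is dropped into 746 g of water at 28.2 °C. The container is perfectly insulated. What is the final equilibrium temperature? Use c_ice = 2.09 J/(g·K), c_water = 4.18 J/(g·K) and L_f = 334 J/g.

T_f ≈ 24.9 °C

Sum of m c ΔT and latent-heat terms is zero:
warm ice to 0 °C: 21.3·2.09·(0 − (-20.5)) = 912.6; fusion: m_ice L_f = 21.3·334 = 7114.2; meltwater 0→T: 21.3·4.18·T = 89.03 T; water: 3118.3(T − 28.2)
3207.3 T = 87935 − 8026.8 = 79909
T ≈ 24.91 °C. Since T > 0 °C, the all-ice-melts assumption holds.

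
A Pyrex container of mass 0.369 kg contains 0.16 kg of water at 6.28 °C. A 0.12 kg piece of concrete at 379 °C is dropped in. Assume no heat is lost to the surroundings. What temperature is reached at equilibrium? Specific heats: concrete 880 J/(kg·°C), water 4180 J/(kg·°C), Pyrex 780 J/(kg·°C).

T_f ≈ 43.3 °C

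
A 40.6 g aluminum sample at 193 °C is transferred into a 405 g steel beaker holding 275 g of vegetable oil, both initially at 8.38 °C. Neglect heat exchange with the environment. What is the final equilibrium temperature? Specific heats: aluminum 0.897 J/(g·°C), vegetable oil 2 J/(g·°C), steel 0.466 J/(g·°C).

T_f ≈ 17.1 °C

Energy conservation, ΣQ = 0:
40.6*0.897*(T − 193) + 275*2*(T − 8.38) + 405*0.466*(T − 8.38) = 0
36.42(T − 193) + 550(T − 8.38) + 188.73(T − 8.38) = 0
(36.42 + 550 + 188.73) T = 36.42*193 + 550*8.38 + 188.73*8.38
T ≈ 17.05 °C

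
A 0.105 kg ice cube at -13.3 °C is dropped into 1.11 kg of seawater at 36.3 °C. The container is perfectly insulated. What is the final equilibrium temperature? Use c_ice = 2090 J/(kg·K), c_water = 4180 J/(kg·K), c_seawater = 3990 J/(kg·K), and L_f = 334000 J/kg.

T_f ≈ 25.2 °C

Heat gained plus heat lost sum to zero:
warm ice to 0 °C: 0.105·2090·(0 − (-13.3)) = 2918.7; latent heat to melt: 0.105·334000 = 35070; warm the meltwater: 438.9 T; seawater: 4428.9(T − 36.3)
4867.8 T = 160769 − 37989 = 122780
T ≈ 25.22 °C — above 0 °C, consistent with complete melting.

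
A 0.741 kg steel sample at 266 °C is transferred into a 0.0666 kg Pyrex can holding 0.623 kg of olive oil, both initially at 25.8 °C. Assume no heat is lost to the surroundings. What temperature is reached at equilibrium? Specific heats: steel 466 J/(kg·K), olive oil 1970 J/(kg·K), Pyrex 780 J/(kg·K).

T_f ≈ 76.9 °C

Let T be the final temperature. ΣQ_i = 0:
0.741·466·(T − 266) + 0.623·1970·(T − 25.8) + 0.0666·780·(T − 25.8) = 0
(345.31 + 1227.3 + 51.95) T = 345.31·266 + 1227.3·25.8 + 51.95·25.8
T ≈ 76.86 °C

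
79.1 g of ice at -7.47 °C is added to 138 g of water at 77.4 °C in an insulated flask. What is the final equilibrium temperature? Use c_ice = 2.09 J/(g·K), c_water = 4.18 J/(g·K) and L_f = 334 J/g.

Sum of m c ΔT and latent-heat terms is zero:
warm ice to 0 °C: 79.1·2.09·(0 − (-7.47)) = 1234.9
  melt ice: 79.1·334 = 26419
  meltwater 0→T: 79.1·4.18·T = 330.64 T
  water: 576.84(T − 77.4)
907.48 T = 44647 − 27654 = 16993
T ≈ 18.73 °C (positive, so assuming full melt was valid).

T_f ≈ 18.7 °C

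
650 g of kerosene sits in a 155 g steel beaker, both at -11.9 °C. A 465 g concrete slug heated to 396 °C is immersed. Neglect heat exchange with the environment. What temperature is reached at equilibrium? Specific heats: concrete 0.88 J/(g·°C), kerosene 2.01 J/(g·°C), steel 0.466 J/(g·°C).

T_f ≈ 81.5 °C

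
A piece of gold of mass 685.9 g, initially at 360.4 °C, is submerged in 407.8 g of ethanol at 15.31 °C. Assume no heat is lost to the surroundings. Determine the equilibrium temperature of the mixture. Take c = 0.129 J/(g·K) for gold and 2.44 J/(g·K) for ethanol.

T_f ≈ 43.5 °C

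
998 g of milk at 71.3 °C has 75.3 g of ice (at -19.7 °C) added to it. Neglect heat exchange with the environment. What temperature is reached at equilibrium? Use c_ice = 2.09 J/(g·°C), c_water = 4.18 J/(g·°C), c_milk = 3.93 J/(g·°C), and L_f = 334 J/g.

Energy conservation, ΣQ = 0:
warm ice to 0 °C: 75.3·2.09·(0 − (-19.7)) = 3100.3
  fusion: m_ice L_f = 75.3·334 = 25150
  warm the meltwater: 314.75 T
  milk: 3922.1(T − 71.3)
4236.9 T = 279649 − 28251 = 251398
T ≈ 59.34 °C. Since T > 0 °C, the all-ice-melts assumption holds.

T_f ≈ 59.3 °C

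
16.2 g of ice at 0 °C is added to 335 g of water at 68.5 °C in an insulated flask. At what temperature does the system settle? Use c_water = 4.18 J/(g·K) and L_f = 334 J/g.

Taking heat into each body as positive, Σ m c ΔT = 0:
melt ice: 16.2·334 = 5410.8; warm the meltwater: 67.72 T; water cools: 335·4.18·(T − 68.5) = 1400.3(T − 68.5)
1468 T = 95921 − 5410.8 = 90510
T ≈ 61.65 °C. Since T > 0 °C, the all-ice-melts assumption holds.

T_f ≈ 61.7 °C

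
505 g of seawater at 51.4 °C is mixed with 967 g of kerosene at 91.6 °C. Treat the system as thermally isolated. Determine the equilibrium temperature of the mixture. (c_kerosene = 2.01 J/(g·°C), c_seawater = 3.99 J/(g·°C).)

T_f ≈ 71.1 °C

Set heat shed by the hot body equal to heat absorbed by the cold body:
967×2.01×(91.6 − T) = 505×3.99×(T − 51.4)
1943.7(91.6 − T) = 2015(T − 51.4)
3958.6 T = 281609  ⇒  T ≈ 71.14 °C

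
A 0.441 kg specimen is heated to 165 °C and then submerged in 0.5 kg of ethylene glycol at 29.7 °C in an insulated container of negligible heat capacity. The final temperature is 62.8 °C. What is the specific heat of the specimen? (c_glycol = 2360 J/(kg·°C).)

c ≈ 867 J/(kg·°C)

Net heat exchanged in the isolated system is zero:
0.441·c·(62.8 − 165) + 0.5·2360·(62.8 − 29.7) = 0
-45.07 c = -39058
c = -39058/-45.07 ≈ 866.6 J/(kg·°C)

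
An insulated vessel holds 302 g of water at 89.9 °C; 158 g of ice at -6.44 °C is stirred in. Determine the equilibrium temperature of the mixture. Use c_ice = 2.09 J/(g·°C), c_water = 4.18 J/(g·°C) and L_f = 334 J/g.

T_f ≈ 30.5 °C

Net heat exchanged in the isolated system is zero:
ice -6.44→0 °C: 158·2.09·6.44 = 2126.6
  melt ice: 158·334 = 52772
  warm the meltwater: 660.44 T
  water: 1262.4(T − 89.9)
1922.8 T = 113486 − 54899 = 58588
T ≈ 30.47 °C — above 0 °C, consistent with complete melting.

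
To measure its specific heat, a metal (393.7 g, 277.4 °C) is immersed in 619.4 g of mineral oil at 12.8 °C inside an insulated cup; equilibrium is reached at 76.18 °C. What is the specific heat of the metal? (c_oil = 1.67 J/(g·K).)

m_s c (T_s − T_f) = m_oil c_oil (T_f − T_0):
393.7×c×(277.4 − 76.18) = 619.4×1.67×(76.18 − 12.8)
79220 c = 65560  ⇒  c ≈ 0.8276 J/(g·K)

c ≈ 0.828 J/(g·K)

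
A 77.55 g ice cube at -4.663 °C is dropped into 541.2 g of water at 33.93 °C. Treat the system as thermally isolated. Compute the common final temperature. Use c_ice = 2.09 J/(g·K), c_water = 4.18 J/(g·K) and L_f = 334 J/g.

Energy conservation, ΣQ = 0:
warm ice to 0 °C: 77.55·2.09·(0 − (-4.663)) = 755.78; fusion: m_ice L_f = 77.55·334 = 25902; meltwater 0→T: 77.55·4.18·T = 324.16 T; water cools: 541.2·4.18·(T − 33.93) = 2262.2(T − 33.93)
2586.4 T = 76757 − 26657 = 50100
T ≈ 19.37 °C (positive, so assuming full melt was valid).

T_f ≈ 19.4 °C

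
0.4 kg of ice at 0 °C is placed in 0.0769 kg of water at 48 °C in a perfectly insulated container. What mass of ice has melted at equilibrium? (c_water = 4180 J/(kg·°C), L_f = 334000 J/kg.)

Cooling the water to 0 °C releases 0.0769·4180·48 = 15429 J.
Fully melting the ice requires m_ice L_f = 0.4·334000 = 133600 J.
That's not enough to melt it all — equilibrium is at 0 °C with ice remaining.
Mass melted = 15429/334000 ≈ 0.0462 kg.

m_melted ≈ 0.0462 kg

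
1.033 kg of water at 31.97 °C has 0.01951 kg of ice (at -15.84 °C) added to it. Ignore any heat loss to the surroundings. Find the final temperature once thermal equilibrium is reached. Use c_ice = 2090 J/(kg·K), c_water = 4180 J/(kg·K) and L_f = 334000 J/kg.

T_f ≈ 29.7 °C

Sum of m c ΔT and latent-heat terms is zero:
ice -15.84→0 °C: 0.01951·2090·15.84 = 645.89
  latent heat to melt: 0.01951·334000 = 6516.3
  meltwater 0→T: 0.01951·4180·T = 81.55 T
  water cools: 1.033·4180·(T − 31.97) = 4317.9(T − 31.97)
4399.5 T = 138045 − 7162.2 = 130882
T ≈ 29.75 °C. Since T > 0 °C, the all-ice-melts assumption holds.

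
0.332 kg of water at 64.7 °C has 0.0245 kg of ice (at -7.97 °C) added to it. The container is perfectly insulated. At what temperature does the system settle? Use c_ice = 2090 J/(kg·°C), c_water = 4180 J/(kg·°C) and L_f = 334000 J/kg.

T_f ≈ 54.5 °C

Let T be the final temperature. ΣQ_i = 0:
ice -7.97→0 °C: 0.0245·2090·7.97 = 408.1
  latent heat to melt: 0.0245·334000 = 8183
  meltwater 0→T: 0.0245·4180·T = 102.41 T
  water cools: 0.332·4180·(T − 64.7) = 1387.8(T − 64.7)
1490.2 T = 89788 − 8591.1 = 81197
T ≈ 54.49 °C — above 0 °C, consistent with complete melting.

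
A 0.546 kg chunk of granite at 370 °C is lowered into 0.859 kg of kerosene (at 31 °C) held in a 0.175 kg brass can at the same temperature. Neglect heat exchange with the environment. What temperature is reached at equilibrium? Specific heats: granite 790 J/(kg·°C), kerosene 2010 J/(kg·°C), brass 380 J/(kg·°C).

T_f ≈ 96.7 °C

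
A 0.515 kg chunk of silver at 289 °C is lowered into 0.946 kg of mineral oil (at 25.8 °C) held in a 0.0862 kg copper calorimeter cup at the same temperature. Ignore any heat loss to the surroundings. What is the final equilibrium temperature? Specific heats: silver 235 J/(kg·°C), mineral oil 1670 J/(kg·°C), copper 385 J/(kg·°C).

Let T be the final temperature. ΣQ_i = 0:
0.515×235×(T − 289) + 0.946×1670×(T − 25.8) + 0.0862×385×(T − 25.8) = 0
1734 T = 76592
T = 76592/1734 ≈ 44.17 °C

T_f ≈ 44.2 °C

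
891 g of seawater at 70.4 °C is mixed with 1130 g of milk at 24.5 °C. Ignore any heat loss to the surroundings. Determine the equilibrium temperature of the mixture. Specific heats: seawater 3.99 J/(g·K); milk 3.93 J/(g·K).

Energy conservation, ΣQ = 0:
891*3.99*(T − 70.4) + 1130*3.93*(T − 24.5) = 0
3555.1(T − 70.4) + 4440.9(T − 24.5) = 0
(3555.1 + 4440.9) T = 3555.1*70.4 + 4440.9*24.5
T = 359080/7996 ≈ 44.91 °C

T_f ≈ 44.9 °C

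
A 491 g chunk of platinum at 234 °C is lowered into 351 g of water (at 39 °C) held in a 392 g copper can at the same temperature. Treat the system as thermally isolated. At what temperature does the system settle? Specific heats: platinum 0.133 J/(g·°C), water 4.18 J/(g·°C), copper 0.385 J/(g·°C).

T_f ≈ 46.6 °C

Let T be the final temperature. ΣQ_i = 0:
491·0.133·(T − 234) + 351·4.18·(T − 39) + 392·0.385·(T − 39) = 0
65.3(T − 234) + 1467.2(T − 39) + 150.92(T − 39) = 0
(65.3 + 1467.2 + 150.92) T = 65.3·234 + 1467.2·39 + 150.92·39
T = 78387/1683.4 ≈ 46.56 °C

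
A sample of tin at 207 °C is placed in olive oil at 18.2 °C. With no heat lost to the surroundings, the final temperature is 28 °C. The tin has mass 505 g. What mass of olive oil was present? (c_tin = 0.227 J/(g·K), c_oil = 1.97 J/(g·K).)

m ≈ 1060 g

Conservation of energy gives ΣQ = 0:
505·0.227·(28 − 207) + m·1.97·(28 − 18.2) = 0
19.31 m = 20520
m = 20520/19.31 ≈ 1063 g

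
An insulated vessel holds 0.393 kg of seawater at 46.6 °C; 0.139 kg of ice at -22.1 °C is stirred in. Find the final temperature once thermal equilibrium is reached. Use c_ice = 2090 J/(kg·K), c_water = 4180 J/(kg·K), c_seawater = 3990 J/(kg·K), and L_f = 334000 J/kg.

T_f ≈ 9.4 °C

Energy conservation, ΣQ = 0:
ice -22.1→0 °C: 0.139×2090×22.1 = 6420.3; fusion: m_ice L_f = 0.139×334000 = 46426; meltwater 0→T: 0.139×4180×T = 581.02 T; seawater: 1568.1(T − 46.6)
2149.1 T = 73072 − 52846 = 20226
T ≈ 9.41 °C (positive, so assuming full melt was valid).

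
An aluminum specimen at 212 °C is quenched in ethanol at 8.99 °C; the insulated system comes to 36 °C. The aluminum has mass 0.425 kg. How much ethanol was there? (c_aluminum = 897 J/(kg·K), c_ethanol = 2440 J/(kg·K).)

|Q_aluminum| = |Q_ethanol|:
0.425×897×(212 − 36) = m×2440×(36 − 8.99)
65904 m = 67096  ⇒  m ≈ 1.018 kg

m ≈ 1.02 kg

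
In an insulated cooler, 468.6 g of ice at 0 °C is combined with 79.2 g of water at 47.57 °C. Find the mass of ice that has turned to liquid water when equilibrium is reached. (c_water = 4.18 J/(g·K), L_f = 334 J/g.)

m_melted ≈ 47.2 g

Water can give up m c ΔT = 79.2·4.18·47.57 = 15748 J before reaching 0 °C.
Fully melting the ice requires m_ice L_f = 468.6·334 = 156512 J.
Since 15748 < 156512 J, not all the ice melts; equilibrium is at 0 °C.
m_melt = 15748 / L_f = 47.15 g.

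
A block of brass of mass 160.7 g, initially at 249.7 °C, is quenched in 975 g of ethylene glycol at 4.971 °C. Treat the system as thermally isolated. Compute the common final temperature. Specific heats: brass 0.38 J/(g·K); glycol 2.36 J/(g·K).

T_f ≈ 11.3 °C

Setting the total heat transfer to zero:
160.7·0.38·(T − 249.7) + 975·2.36·(T − 4.971) = 0
61.07(T − 249.7) + 2301(T − 4.971) = 0
(61.07 + 2301) T = 61.07·249.7 + 2301·4.971
T = 26686/2362.1 ≈ 11.30 °C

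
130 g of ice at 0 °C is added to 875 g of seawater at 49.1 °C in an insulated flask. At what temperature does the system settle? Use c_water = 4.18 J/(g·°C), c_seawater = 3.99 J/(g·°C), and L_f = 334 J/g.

T_f ≈ 31.7 °C

Net heat exchanged in the isolated system is zero:
melt ice: 130×334 = 43420
  warm the meltwater: 543.4 T
  seawater: 3491.2(T − 49.1)
4034.7 T = 171420 − 43420 = 128000
T ≈ 31.73 °C. Since T > 0 °C, the all-ice-melts assumption holds.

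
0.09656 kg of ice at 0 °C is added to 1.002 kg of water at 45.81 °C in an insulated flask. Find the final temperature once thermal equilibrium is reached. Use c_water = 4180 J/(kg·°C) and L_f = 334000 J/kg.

T_f ≈ 34.8 °C

Taking heat into each body as positive, Σ m c ΔT = 0:
latent heat to melt: 0.09656×334000 = 32251; meltwater 0→T: 0.09656×4180×T = 403.62 T; water: 4188.4(T − 45.81)
4592 T = 191869 − 32251 = 159618
T ≈ 34.76 °C — above 0 °C, consistent with complete melting.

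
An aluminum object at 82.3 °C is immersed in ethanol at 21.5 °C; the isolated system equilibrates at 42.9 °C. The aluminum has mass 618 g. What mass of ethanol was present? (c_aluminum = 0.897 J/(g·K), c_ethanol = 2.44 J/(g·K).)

m ≈ 418 g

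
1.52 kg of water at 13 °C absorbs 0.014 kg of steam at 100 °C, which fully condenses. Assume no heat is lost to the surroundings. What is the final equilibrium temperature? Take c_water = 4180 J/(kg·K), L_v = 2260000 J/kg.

T_f ≈ 18.7 °C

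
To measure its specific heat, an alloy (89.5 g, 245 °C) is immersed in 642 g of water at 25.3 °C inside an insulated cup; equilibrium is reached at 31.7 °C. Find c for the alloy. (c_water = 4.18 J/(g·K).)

Heat lost by the alloy = heat gained by the water:
89.5·c·(245 − 31.7) = 642·4.18·(31.7 − 25.3)
19090 c = 17175  ⇒  c ≈ 0.8997 J/(g·K)

c ≈ 0.9 J/(g·K)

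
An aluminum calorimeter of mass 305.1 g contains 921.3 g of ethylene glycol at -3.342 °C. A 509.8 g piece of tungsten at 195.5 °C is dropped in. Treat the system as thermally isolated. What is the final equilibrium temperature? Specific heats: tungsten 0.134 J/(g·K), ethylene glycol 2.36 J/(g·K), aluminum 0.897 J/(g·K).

Taking heat into each body as positive, Σ m c ΔT = 0:
509.8·0.134·(T − 195.5) + 921.3·2.36·(T − (-3.342)) + 305.1·0.897·(T − (-3.342)) = 0
68.31(T − 195.5) + 2174.3(T − (-3.342)) + 273.67(T − (-3.342)) = 0
(68.31 + 2174.3 + 273.67) T = 68.31·195.5 + 2174.3·(-3.342) + 273.67·(-3.342)
T = 5174.2 / 2516.3 = 2.06 °C

T_f ≈ 2.1 °C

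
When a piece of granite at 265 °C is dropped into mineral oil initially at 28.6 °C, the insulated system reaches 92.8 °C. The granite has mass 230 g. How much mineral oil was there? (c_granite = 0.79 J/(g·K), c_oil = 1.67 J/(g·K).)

m ≈ 292 g

Let T be the final temperature. ΣQ_i = 0:
230·0.79·(92.8 − 265) + m·1.67·(92.8 − 28.6) = 0
107.21 m = 31289
m = 31289/107.21 ≈ 291.8 g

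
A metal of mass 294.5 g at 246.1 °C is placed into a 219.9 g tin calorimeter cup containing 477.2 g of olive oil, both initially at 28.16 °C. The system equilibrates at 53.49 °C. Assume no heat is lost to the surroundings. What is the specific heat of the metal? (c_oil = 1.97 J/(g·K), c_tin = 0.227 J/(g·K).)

Energy conservation, ΣQ = 0:
294.5·c·(53.49 − 246.1) + 477.2·1.97·(53.49 − 28.16) + 219.9·0.227·(53.49 − 28.16) = 0
-56724 c = -25077
c = -25077/-56724 ≈ 0.4421 J/(g·K)

c ≈ 0.442 J/(g·K)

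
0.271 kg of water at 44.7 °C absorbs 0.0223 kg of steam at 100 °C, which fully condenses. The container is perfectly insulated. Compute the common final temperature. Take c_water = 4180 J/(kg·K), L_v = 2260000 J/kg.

T_f ≈ 90.0 °C

Sum of m c ΔT and latent-heat terms is zero:
condense steam: −0.0223×2260000 = −50398; condensate cools 100→T: 0.0223×4180×(T − 100) = 93.21(T − 100); water warms: 0.271×4180×(T − 44.7) = 1132.8(T − 44.7)
1226 T = 50398 + 9321.4 + 50635 = 110355
T ≈ 90.01 °C — below 100 °C, confirming all the steam condensed.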